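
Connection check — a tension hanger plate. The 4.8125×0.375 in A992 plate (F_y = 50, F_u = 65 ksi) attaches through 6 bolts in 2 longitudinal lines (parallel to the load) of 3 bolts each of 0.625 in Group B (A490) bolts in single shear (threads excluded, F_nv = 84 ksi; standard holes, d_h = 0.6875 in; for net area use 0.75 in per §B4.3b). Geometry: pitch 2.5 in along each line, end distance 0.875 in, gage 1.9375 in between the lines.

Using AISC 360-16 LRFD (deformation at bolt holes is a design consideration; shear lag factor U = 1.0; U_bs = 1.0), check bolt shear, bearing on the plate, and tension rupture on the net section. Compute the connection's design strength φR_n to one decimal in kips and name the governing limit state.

Bolt shear: A_b = π(0.625)²/4 = 0.3068 in². φR_n = 0.75 × 84 × 0.3068 × 6 × 1 = 116.0 kips.
Bearing (0.375 in plate, F_u = 65 ksi): end bolts L_c = 0.875 − 0.6875/2 = 0.53125, R_n = min(1.2×0.53125×0.375×65, 2.4×0.625×0.375×65) = 15.539 kips/bolt; interior L_c = 2.5 − 0.6875 = 1.8125, R_n = 36.563 kips/bolt. φR_n = 0.75 × (2×15.539 + 4×36.563) = 133.0 kips.
Tension rupture (net): A_n = (4.8125 − 2×0.75)×0.375 = 1.2422 in² (U = 1.0, A_e = A_n). φR_n = 0.75 × 65 × 1.2422 = 60.6 kips.
Governing: min(116.0, 133.0, 60.6) = 60.6 kips → net-section rupture.

60.6 kips (net-section rupture governs)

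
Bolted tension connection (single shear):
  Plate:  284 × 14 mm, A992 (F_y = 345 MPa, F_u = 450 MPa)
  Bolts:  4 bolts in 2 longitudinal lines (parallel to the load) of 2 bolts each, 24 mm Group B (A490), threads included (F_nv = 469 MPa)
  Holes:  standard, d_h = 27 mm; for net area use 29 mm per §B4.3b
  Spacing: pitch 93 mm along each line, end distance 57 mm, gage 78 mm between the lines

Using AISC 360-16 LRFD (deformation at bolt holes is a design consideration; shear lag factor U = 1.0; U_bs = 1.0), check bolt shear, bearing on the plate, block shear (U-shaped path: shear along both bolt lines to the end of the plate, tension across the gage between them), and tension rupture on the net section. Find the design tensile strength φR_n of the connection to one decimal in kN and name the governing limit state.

Bolt shear: A_b = π(24)²/4 = 452.39 mm². φR_n = 0.75 × 469 × 452.39 × 4 × 1 = 636.5 kN.
Bearing (14 mm plate, F_u = 450 MPa): end bolts L_c = 57 − 27/2 = 43.5, R_n = min(1.2×43.5×14×450, 2.4×24×14×450) = 328.86 kN/bolt; interior L_c = 93 − 27 = 66, R_n = 362.88 kN/bolt. φR_n = 0.75 × (2×328.86 + 2×362.88) = 1037.6 kN.
Block shear: shear path 2×[57+1×93] = 2×150 mm, A_gv = 4200, A_nv = 2×(150 − 1.5×29)×14 = 2982 mm²; tension across gage: (78 − 1×29)×14 = 686 mm². R_n = min(0.6×450×2982, 0.6×345×4200) + 1.0×450×686 = min(805.14, 869.4) + 308.7 = 1113.8 kN. φR_n = 0.75 × 1113.8 = 835.4 kN.
Tension rupture (net): A_n = (284 − 2×29)×14 = 3164 mm² (U = 1.0, A_e = A_n). φR_n = 0.75 × 450 × 3164 = 1067.9 kN.
Governing: min(636.5, 1037.6, 835.4, 1067.9) = 636.5 kN → bolt shear.

636.5 kN (bolt shear governs)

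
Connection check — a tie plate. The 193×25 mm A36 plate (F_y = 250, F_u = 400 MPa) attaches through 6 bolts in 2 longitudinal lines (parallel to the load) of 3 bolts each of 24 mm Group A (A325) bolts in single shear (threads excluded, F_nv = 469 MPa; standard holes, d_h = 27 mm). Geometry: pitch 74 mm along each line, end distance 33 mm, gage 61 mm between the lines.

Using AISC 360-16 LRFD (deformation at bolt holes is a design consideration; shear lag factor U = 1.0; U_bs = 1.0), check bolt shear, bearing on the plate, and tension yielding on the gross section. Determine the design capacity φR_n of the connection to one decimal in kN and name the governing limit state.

Bolt shear: A_b = π(24)²/4 = 452.39 mm². φR_n = 0.75 × 469 × 452.39 × 6 × 1 = 954.8 kN.
Bearing (25 mm plate, F_u = 400 MPa): end bolts L_c = 33 − 27/2 = 19.5, R_n = min(1.2×19.5×25×400, 2.4×24×25×400) = 234 kN/bolt; interior L_c = 74 − 27 = 47, R_n = 564 kN/bolt. φR_n = 0.75 × (2×234 + 4×564) = 2043.0 kN.
Tension yield (gross): A_g = 193×25 = 4825 mm². φR_n = 0.90 × 250 × 4825 = 1085.6 kN.
Governing: min(954.8, 2043.0, 1085.6) = 954.8 kN → bolt shear.

954.8 kN (bolt shear governs)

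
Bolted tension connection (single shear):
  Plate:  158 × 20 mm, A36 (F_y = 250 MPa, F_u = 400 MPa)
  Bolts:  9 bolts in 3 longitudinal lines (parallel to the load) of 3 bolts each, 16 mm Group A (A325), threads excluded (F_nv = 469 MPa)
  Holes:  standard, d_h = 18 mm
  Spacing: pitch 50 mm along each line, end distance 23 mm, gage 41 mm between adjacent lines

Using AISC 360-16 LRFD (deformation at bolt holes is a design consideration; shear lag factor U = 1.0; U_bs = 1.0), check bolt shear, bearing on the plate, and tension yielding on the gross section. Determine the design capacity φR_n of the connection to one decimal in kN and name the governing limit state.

636.5 kN (bolt shear governs)

Bolt shear: A_b = π(16)²/4 = 201.06 mm². φR_n = 0.75 × 469 × 201.06 × 9 × 1 = 636.5 kN.
Bearing (20 mm plate, F_u = 400 MPa): end bolts L_c = 23 − 18/2 = 14, R_n = min(1.2×14×20×400, 2.4×16×20×400) = 134.4 kN/bolt; interior L_c = 50 − 18 = 32, R_n = 307.2 kN/bolt. φR_n = 0.75 × (3×134.4 + 6×307.2) = 1684.8 kN.
Tension yield (gross): A_g = 158×20 = 3160 mm². φR_n = 0.90 × 250 × 3160 = 711.0 kN.
Governing: min(636.5, 1684.8, 711.0) = 636.5 kN → bolt shear.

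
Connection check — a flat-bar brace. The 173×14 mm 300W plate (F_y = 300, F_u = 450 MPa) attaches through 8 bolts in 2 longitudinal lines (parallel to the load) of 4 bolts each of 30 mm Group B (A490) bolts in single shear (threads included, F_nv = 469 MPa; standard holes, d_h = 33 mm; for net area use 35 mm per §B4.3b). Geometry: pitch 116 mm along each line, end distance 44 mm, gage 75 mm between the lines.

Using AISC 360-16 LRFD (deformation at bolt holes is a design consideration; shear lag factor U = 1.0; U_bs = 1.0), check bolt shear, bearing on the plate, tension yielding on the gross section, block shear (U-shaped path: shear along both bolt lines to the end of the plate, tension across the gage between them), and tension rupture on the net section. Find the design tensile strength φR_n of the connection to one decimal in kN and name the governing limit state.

486.7 kN (net-section rupture governs)

Bolt shear: A_b = π(30)²/4 = 706.86 mm². φR_n = 0.75 × 469 × 706.86 × 8 × 1 = 1989.1 kN.
Bearing (14 mm plate, F_u = 450 MPa): end bolts L_c = 44 − 33/2 = 27.5, R_n = min(1.2×27.5×14×450, 2.4×30×14×450) = 207.9 kN/bolt; interior L_c = 116 − 33 = 83, R_n = 453.6 kN/bolt. φR_n = 0.75 × (2×207.9 + 6×453.6) = 2353.1 kN.
Tension yield (gross): A_g = 173×14 = 2422 mm². φR_n = 0.90 × 300 × 2422 = 653.9 kN.
Block shear: shear path 2×[44+3×116] = 2×392 mm, A_gv = 10976, A_nv = 2×(392 − 3.5×35)×14 = 7546 mm²; tension across gage: (75 − 1×35)×14 = 560 mm². R_n = min(0.6×450×7546, 0.6×300×10976) + 1.0×450×560 = min(2037.4, 1975.7) + 252 = 2227.7 kN. φR_n = 0.75 × 2227.7 = 1670.8 kN.
Tension rupture (net): A_n = (173 − 2×35)×14 = 1442 mm² (U = 1.0, A_e = A_n). φR_n = 0.75 × 450 × 1442 = 486.7 kN.
Governing: min(1989.1, 2353.1, 653.9, 1670.8, 486.7) = 486.7 kN → net-section rupture.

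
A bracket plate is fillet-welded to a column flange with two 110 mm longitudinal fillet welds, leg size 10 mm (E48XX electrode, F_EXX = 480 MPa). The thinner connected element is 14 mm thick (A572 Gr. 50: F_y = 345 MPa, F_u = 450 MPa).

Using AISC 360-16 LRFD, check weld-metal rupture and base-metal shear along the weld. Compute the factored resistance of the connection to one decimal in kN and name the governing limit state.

Weld metal: throat = 0.707×10 = 7.07 mm, L = 2×110 = 220 mm. φR_n = 0.75 × 0.6 × 480 × 7.07 × 220 = 336.0 kN.
Base metal shear (14 mm plate): yield φR_n = 1.0×0.6×345×14×220 = 637.6 kN; rupture φR_n = 0.75×0.6×450×14×220 = 623.7 kN; take 623.7 kN (rupture).
Governing: min(336.0, 623.7) = 336.0 kN → weld metal.

336.0 kN (weld metal governs)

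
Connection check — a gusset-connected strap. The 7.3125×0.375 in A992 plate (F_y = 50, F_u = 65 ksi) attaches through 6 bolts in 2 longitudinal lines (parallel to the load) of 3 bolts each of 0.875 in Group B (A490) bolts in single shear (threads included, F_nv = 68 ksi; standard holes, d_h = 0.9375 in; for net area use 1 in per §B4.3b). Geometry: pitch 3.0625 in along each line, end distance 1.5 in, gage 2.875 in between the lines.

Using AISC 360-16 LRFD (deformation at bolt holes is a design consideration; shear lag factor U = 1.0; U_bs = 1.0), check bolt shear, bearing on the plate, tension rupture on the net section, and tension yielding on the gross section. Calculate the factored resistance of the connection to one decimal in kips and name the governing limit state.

97.1 kips (net-section rupture governs)

Bolt shear: A_b = π(0.875)²/4 = 0.60132 in². φR_n = 0.75 × 68 × 0.60132 × 6 × 1 = 184.0 kips.
Bearing (0.375 in plate, F_u = 65 ksi): end bolts L_c = 1.5 − 0.9375/2 = 1.03125, R_n = min(1.2×1.03125×0.375×65, 2.4×0.875×0.375×65) = 30.164 kips/bolt; interior L_c = 3.0625 − 0.9375 = 2.125, R_n = 51.188 kips/bolt. φR_n = 0.75 × (2×30.164 + 4×51.188) = 198.8 kips.
Tension rupture (net): A_n = (7.3125 − 2×1)×0.375 = 1.9922 in² (U = 1.0, A_e = A_n). φR_n = 0.75 × 65 × 1.9922 = 97.1 kips.
Tension yield (gross): A_g = 7.3125×0.375 = 2.7422 in². φR_n = 0.90 × 50 × 2.7422 = 123.4 kips.
Governing: min(184.0, 198.8, 97.1, 123.4) = 97.1 kips → net-section rupture.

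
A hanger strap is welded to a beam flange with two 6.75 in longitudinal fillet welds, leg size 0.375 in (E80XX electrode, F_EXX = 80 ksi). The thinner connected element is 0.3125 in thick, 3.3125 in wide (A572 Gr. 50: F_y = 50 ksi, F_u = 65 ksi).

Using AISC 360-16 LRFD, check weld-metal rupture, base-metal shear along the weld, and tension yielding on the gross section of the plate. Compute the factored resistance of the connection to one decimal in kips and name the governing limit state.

46.6 kips (gross-section yield governs)

Weld metal: throat = 0.707×0.375 = 0.26513 in, L = 2×6.75 = 13.5 in. φR_n = 0.75 × 0.6 × 80 × 0.26513 × 13.5 = 128.9 kips.
Base metal shear (0.3125 in plate): yield φR_n = 1.0×0.6×50×0.3125×13.5 = 126.6 kips; rupture φR_n = 0.75×0.6×65×0.3125×13.5 = 123.4 kips; take 123.4 kips (rupture).
Tension yield (gross): A_g = 3.3125×0.3125 = 1.0352 in². φR_n = 0.90 × 50 × 1.0352 = 46.6 kips.
Governing: min(128.9, 123.4, 46.6) = 46.6 kips → gross-section yield.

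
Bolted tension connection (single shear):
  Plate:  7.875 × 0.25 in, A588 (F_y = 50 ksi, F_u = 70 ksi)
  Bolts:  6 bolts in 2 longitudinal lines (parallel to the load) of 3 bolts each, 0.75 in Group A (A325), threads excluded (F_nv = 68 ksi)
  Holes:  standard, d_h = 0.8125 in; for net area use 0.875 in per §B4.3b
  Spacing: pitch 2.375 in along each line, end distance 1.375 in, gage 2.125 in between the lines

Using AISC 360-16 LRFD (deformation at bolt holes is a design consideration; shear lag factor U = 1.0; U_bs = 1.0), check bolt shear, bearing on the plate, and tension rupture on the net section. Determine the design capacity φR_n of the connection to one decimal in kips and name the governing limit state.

Bolt shear: A_b = π(0.75)²/4 = 0.44179 in². φR_n = 0.75 × 68 × 0.44179 × 6 × 1 = 135.2 kips.
Bearing (0.25 in plate, F_u = 70 ksi): end bolts L_c = 1.375 − 0.8125/2 = 0.96875, R_n = min(1.2×0.96875×0.25×70, 2.4×0.75×0.25×70) = 20.344 kips/bolt; interior L_c = 2.375 − 0.8125 = 1.5625, R_n = 31.5 kips/bolt. φR_n = 0.75 × (2×20.344 + 4×31.5) = 125.0 kips.
Tension rupture (net): A_n = (7.875 − 2×0.875)×0.25 = 1.5313 in² (U = 1.0, A_e = A_n). φR_n = 0.75 × 70 × 1.5313 = 80.4 kips.
Governing: min(135.2, 125.0, 80.4) = 80.4 kips → net-section rupture.

80.4 kips (net-section rupture governs)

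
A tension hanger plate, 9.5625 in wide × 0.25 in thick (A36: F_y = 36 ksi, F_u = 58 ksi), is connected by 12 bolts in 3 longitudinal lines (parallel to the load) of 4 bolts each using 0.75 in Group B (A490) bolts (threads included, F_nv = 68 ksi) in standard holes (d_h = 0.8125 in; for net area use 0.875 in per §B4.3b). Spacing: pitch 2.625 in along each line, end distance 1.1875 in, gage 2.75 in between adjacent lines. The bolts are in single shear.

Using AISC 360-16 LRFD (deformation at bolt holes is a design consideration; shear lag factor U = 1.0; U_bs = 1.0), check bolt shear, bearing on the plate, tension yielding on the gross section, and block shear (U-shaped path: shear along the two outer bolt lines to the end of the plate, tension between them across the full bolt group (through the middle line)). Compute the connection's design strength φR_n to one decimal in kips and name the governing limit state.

77.5 kips (gross-section yield governs)

Bolt shear: A_b = π(0.75)²/4 = 0.44179 in². φR_n = 0.75 × 68 × 0.44179 × 12 × 1 = 270.4 kips.
Bearing (0.25 in plate, F_u = 58 ksi): end bolts L_c = 1.1875 − 0.8125/2 = 0.78125, R_n = min(1.2×0.78125×0.25×58, 2.4×0.75×0.25×58) = 13.594 kips/bolt; interior L_c = 2.625 − 0.8125 = 1.8125, R_n = 26.1 kips/bolt. φR_n = 0.75 × (3×13.594 + 9×26.1) = 206.8 kips.
Tension yield (gross): A_g = 9.5625×0.25 = 2.3906 in². φR_n = 0.90 × 36 × 2.3906 = 77.5 kips.
Block shear: shear path 2×[1.1875+3×2.625] = 2×9.0625 in, A_gv = 4.5313, A_nv = 2×(9.0625 − 3.5×0.875)×0.25 = 3 in²; tension across gage: (5.5 − 2×0.875)×0.25 = 0.9375 in². R_n = min(0.6×58×3, 0.6×36×4.5313) + 1.0×58×0.9375 = min(104.4, 97.876) + 54.375 = 152.25 kips. φR_n = 0.75 × 152.25 = 114.2 kips.
Governing: min(270.4, 206.8, 77.5, 114.2) = 77.5 kips → gross-section yield.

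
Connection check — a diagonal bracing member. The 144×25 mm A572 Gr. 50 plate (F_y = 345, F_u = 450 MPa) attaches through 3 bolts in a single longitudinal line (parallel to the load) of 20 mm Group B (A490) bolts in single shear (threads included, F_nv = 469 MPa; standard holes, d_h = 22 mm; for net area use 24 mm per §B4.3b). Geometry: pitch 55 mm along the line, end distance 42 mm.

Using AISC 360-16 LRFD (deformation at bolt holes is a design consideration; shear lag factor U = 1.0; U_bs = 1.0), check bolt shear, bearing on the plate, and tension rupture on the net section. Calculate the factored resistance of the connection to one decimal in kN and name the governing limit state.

331.5 kN (bolt shear governs)

Bolt shear: A_b = π(20)²/4 = 314.16 mm². φR_n = 0.75 × 469 × 314.16 × 3 × 1 = 331.5 kN.
Bearing (25 mm plate, F_u = 450 MPa): end bolts L_c = 42 − 22/2 = 31, R_n = min(1.2×31×25×450, 2.4×20×25×450) = 418.5 kN/bolt; interior L_c = 55 − 22 = 33, R_n = 445.5 kN/bolt. φR_n = 0.75 × (1×418.5 + 2×445.5) = 982.1 kN.
Tension rupture (net): A_n = (144 − 1×24)×25 = 3000 mm² (U = 1.0, A_e = A_n). φR_n = 0.75 × 450 × 3000 = 1012.5 kN.
Governing: min(331.5, 982.1, 1012.5) = 331.5 kN → bolt shear.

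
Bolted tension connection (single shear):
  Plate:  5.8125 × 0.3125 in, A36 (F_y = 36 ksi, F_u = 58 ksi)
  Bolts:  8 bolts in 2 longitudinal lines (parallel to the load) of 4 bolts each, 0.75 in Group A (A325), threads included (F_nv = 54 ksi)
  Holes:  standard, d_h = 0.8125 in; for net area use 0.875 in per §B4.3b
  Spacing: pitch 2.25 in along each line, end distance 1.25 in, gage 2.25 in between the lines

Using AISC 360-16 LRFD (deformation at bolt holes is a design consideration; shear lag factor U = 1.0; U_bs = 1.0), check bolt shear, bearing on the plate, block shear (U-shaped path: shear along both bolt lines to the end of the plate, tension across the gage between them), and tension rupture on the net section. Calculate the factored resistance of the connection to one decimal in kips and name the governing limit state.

Bolt shear: A_b = π(0.75)²/4 = 0.44179 in². φR_n = 0.75 × 54 × 0.44179 × 8 × 1 = 143.1 kips.
Bearing (0.3125 in plate, F_u = 58 ksi): end bolts L_c = 1.25 − 0.8125/2 = 0.84375, R_n = min(1.2×0.84375×0.3125×58, 2.4×0.75×0.3125×58) = 18.352 kips/bolt; interior L_c = 2.25 − 0.8125 = 1.4375, R_n = 31.266 kips/bolt. φR_n = 0.75 × (2×18.352 + 6×31.266) = 168.2 kips.
Block shear: shear path 2×[1.25+3×2.25] = 2×8 in, A_gv = 5, A_nv = 2×(8 − 3.5×0.875)×0.3125 = 3.0859 in²; tension across gage: (2.25 − 1×0.875)×0.3125 = 0.42969 in². R_n = min(0.6×58×3.0859, 0.6×36×5) + 1.0×58×0.42969 = min(107.39, 108) + 24.922 = 132.31 kips. φR_n = 0.75 × 132.31 = 99.2 kips.
Tension rupture (net): A_n = (5.8125 − 2×0.875)×0.3125 = 1.2695 in² (U = 1.0, A_e = A_n). φR_n = 0.75 × 58 × 1.2695 = 55.2 kips.
Governing: min(143.1, 168.2, 99.2, 55.2) = 55.2 kips → net-section rupture.

55.2 kips (net-section rupture governs)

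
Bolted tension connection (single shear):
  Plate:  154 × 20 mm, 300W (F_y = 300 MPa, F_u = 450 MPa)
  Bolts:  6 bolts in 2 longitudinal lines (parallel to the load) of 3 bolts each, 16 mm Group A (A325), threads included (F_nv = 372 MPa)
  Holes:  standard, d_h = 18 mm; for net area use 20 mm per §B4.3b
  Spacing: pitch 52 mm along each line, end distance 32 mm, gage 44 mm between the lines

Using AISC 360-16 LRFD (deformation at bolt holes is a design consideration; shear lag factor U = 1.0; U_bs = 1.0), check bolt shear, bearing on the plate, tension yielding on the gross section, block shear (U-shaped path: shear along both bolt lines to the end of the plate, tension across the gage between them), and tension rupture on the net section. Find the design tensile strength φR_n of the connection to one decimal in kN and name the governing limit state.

Bolt shear: A_b = π(16)²/4 = 201.06 mm². φR_n = 0.75 × 372 × 201.06 × 6 × 1 = 336.6 kN.
Bearing (20 mm plate, F_u = 450 MPa): end bolts L_c = 32 − 18/2 = 23, R_n = min(1.2×23×20×450, 2.4×16×20×450) = 248.4 kN/bolt; interior L_c = 52 − 18 = 34, R_n = 345.6 kN/bolt. φR_n = 0.75 × (2×248.4 + 4×345.6) = 1409.4 kN.
Tension yield (gross): A_g = 154×20 = 3080 mm². φR_n = 0.90 × 300 × 3080 = 831.6 kN.
Block shear: shear path 2×[32+2×52] = 2×136 mm, A_gv = 5440, A_nv = 2×(136 − 2.5×20)×20 = 3440 mm²; tension across gage: (44 − 1×20)×20 = 480 mm². R_n = min(0.6×450×3440, 0.6×300×5440) + 1.0×450×480 = min(928.8, 979.2) + 216 = 1144.8 kN. φR_n = 0.75 × 1144.8 = 858.6 kN.
Tension rupture (net): A_n = (154 − 2×20)×20 = 2280 mm² (U = 1.0, A_e = A_n). φR_n = 0.75 × 450 × 2280 = 769.5 kN.
Governing: min(336.6, 1409.4, 831.6, 858.6, 769.5) = 336.6 kN → bolt shear.

336.6 kN (bolt shear governs)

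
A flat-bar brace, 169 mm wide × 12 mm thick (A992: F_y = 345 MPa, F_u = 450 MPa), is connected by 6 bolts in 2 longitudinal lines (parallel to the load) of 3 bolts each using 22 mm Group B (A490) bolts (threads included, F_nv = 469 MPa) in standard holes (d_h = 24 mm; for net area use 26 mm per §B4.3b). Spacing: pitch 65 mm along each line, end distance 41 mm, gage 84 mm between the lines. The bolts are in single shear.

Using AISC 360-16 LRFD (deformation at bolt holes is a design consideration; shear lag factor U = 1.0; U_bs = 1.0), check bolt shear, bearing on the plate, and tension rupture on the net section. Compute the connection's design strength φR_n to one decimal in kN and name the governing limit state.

Bolt shear: A_b = π(22)²/4 = 380.13 mm². φR_n = 0.75 × 469 × 380.13 × 6 × 1 = 802.3 kN.
Bearing (12 mm plate, F_u = 450 MPa): end bolts L_c = 41 − 24/2 = 29, R_n = min(1.2×29×12×450, 2.4×22×12×450) = 187.92 kN/bolt; interior L_c = 65 − 24 = 41, R_n = 265.68 kN/bolt. φR_n = 0.75 × (2×187.92 + 4×265.68) = 1078.9 kN.
Tension rupture (net): A_n = (169 − 2×26)×12 = 1404 mm² (U = 1.0, A_e = A_n). φR_n = 0.75 × 450 × 1404 = 473.9 kN.
Governing: min(802.3, 1078.9, 473.9) = 473.9 kN → net-section rupture.

473.9 kN (net-section rupture governs)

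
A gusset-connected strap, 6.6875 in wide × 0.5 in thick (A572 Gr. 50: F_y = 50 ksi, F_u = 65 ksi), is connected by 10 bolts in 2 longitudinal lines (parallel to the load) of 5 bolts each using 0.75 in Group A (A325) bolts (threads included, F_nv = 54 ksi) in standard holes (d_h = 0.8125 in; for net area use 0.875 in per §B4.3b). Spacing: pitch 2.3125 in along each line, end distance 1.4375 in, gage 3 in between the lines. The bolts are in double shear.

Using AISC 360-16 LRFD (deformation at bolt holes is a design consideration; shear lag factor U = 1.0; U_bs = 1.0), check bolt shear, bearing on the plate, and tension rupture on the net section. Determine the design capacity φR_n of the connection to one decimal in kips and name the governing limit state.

Bolt shear: A_b = π(0.75)²/4 = 0.44179 in². φR_n = 0.75 × 54 × 0.44179 × 10 × 2 = 357.8 kips.
Bearing (0.5 in plate, F_u = 65 ksi): end bolts L_c = 1.4375 − 0.8125/2 = 1.03125, R_n = min(1.2×1.03125×0.5×65, 2.4×0.75×0.5×65) = 40.219 kips/bolt; interior L_c = 2.3125 − 0.8125 = 1.5, R_n = 58.5 kips/bolt. φR_n = 0.75 × (2×40.219 + 8×58.5) = 411.3 kips.
Tension rupture (net): A_n = (6.6875 − 2×0.875)×0.5 = 2.4688 in² (U = 1.0, A_e = A_n). φR_n = 0.75 × 65 × 2.4688 = 120.4 kips.
Governing: min(357.8, 411.3, 120.4) = 120.4 kips → net-section rupture.

120.4 kips (net-section rupture governs)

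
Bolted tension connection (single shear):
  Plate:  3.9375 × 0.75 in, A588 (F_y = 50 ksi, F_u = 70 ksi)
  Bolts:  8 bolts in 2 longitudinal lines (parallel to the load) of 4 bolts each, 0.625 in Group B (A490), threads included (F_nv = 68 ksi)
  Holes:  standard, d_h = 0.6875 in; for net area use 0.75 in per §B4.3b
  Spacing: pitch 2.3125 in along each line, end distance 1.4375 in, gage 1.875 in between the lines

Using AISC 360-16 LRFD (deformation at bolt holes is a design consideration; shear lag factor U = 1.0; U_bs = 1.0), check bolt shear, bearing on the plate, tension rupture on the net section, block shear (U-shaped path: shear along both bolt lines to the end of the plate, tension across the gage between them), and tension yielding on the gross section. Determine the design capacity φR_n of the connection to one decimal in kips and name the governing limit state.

Bolt shear: A_b = π(0.625)²/4 = 0.3068 in². φR_n = 0.75 × 68 × 0.3068 × 8 × 1 = 125.2 kips.
Bearing (0.75 in plate, F_u = 70 ksi): end bolts L_c = 1.4375 − 0.6875/2 = 1.09375, R_n = min(1.2×1.09375×0.75×70, 2.4×0.625×0.75×70) = 68.906 kips/bolt; interior L_c = 2.3125 − 0.6875 = 1.625, R_n = 78.75 kips/bolt. φR_n = 0.75 × (2×68.906 + 6×78.75) = 457.7 kips.
Tension rupture (net): A_n = (3.9375 − 2×0.75)×0.75 = 1.8281 in² (U = 1.0, A_e = A_n). φR_n = 0.75 × 70 × 1.8281 = 96.0 kips.
Block shear: shear path 2×[1.4375+3×2.3125] = 2×8.375 in, A_gv = 12.563, A_nv = 2×(8.375 − 3.5×0.75)×0.75 = 8.625 in²; tension across gage: (1.875 − 1×0.75)×0.75 = 0.84375 in². R_n = min(0.6×70×8.625, 0.6×50×12.563) + 1.0×70×0.84375 = min(362.25, 376.89) + 59.063 = 421.31 kips. φR_n = 0.75 × 421.31 = 316.0 kips.
Tension yield (gross): A_g = 3.9375×0.75 = 2.9531 in². φR_n = 0.90 × 50 × 2.9531 = 132.9 kips.
Governing: min(125.2, 457.7, 96.0, 316.0, 132.9) = 96.0 kips → net-section rupture.

96.0 kips (net-section rupture governs)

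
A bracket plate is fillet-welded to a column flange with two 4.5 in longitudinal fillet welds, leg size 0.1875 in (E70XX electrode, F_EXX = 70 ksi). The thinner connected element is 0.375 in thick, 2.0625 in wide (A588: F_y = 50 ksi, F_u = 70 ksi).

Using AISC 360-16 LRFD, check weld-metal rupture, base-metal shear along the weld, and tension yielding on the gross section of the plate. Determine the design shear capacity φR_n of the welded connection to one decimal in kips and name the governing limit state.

34.8 kips (gross-section yield governs)

Weld metal: throat = 0.707×0.1875 = 0.13256 in, L = 2×4.5 = 9 in. φR_n = 0.75 × 0.6 × 70 × 0.13256 × 9 = 37.6 kips.
Base metal shear (0.375 in plate): yield φR_n = 1.0×0.6×50×0.375×9 = 101.3 kips; rupture φR_n = 0.75×0.6×70×0.375×9 = 106.3 kips; take 101.3 kips (yield).
Tension yield (gross): A_g = 2.0625×0.375 = 0.77344 in². φR_n = 0.90 × 50 × 0.77344 = 34.8 kips.
Governing: min(37.6, 101.3, 34.8) = 34.8 kips → gross-section yield.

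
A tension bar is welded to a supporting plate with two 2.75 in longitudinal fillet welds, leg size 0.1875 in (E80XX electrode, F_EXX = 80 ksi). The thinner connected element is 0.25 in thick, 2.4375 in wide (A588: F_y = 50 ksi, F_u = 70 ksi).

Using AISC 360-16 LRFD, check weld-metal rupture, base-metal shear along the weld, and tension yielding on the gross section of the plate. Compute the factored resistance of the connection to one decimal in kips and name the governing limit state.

26.2 kips (weld metal governs)

Weld metal: throat = 0.707×0.1875 = 0.13256 in, L = 2×2.75 = 5.5 in. φR_n = 0.75 × 0.6 × 80 × 0.13256 × 5.5 = 26.2 kips.
Base metal shear (0.25 in plate): yield φR_n = 1.0×0.6×50×0.25×5.5 = 41.3 kips; rupture φR_n = 0.75×0.6×70×0.25×5.5 = 43.3 kips; take 41.3 kips (yield).
Tension yield (gross): A_g = 2.4375×0.25 = 0.60938 in². φR_n = 0.90 × 50 × 0.60938 = 27.4 kips.
Governing: min(26.2, 41.3, 27.4) = 26.2 kips → weld metal.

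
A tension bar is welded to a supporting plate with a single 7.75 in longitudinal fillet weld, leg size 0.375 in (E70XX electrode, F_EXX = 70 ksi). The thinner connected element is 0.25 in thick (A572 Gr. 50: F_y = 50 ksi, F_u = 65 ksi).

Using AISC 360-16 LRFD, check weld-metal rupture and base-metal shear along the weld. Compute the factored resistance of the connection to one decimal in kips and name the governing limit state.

56.7 kips (base-metal shear governs)

Weld metal: throat = 0.707×0.375 = 0.26513 in, L = 7.75 in. φR_n = 0.75 × 0.6 × 70 × 0.26513 × 7.75 = 64.7 kips.
Base metal shear (0.25 in plate): yield φR_n = 1.0×0.6×50×0.25×7.75 = 58.1 kips; rupture φR_n = 0.75×0.6×65×0.25×7.75 = 56.7 kips; take 56.7 kips (rupture).
Governing: min(64.7, 56.7) = 56.7 kips → base-metal shear.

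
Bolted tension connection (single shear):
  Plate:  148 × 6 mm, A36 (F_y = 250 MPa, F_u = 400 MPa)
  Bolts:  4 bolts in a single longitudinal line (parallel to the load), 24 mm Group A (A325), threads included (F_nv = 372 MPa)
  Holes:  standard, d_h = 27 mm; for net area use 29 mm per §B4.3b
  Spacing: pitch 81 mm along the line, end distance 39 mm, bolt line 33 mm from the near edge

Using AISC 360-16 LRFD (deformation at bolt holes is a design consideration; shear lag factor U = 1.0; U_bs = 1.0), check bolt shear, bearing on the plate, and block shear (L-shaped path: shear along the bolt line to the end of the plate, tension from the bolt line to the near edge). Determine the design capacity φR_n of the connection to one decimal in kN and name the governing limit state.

Bolt shear: A_b = π(24)²/4 = 452.39 mm². φR_n = 0.75 × 372 × 452.39 × 4 × 1 = 504.9 kN.
Bearing (6 mm plate, F_u = 400 MPa): end bolts L_c = 39 − 27/2 = 25.5, R_n = min(1.2×25.5×6×400, 2.4×24×6×400) = 73.44 kN/bolt; interior L_c = 81 − 27 = 54, R_n = 138.24 kN/bolt. φR_n = 0.75 × (1×73.44 + 3×138.24) = 366.1 kN.
Block shear: shear path 1×[39+3×81] = 1×282 mm, A_gv = 1692, A_nv = 1×(282 − 3.5×29)×6 = 1083 mm²; tension to near edge: (33 − 0.5×29)×6 = 111 mm². R_n = min(0.6×400×1083, 0.6×250×1692) + 1.0×400×111 = min(259.92, 253.8) + 44.4 = 298.2 kN. φR_n = 0.75 × 298.2 = 223.7 kN.
Governing: min(504.9, 366.1, 223.7) = 223.7 kN → block shear.

223.7 kN (block shear governs)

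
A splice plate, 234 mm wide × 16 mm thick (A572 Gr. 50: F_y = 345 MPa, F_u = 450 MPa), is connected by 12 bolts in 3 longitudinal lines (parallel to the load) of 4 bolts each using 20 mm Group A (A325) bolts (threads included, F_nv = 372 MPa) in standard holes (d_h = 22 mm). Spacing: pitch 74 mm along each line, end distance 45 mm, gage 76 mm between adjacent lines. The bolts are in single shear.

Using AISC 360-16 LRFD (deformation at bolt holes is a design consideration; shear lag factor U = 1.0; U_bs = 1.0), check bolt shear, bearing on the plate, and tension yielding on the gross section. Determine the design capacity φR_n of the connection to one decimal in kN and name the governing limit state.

1051.8 kN (bolt shear governs)

Bolt shear: A_b = π(20)²/4 = 314.16 mm². φR_n = 0.75 × 372 × 314.16 × 12 × 1 = 1051.8 kN.
Bearing (16 mm plate, F_u = 450 MPa): end bolts L_c = 45 − 22/2 = 34, R_n = min(1.2×34×16×450, 2.4×20×16×450) = 293.76 kN/bolt; interior L_c = 74 − 22 = 52, R_n = 345.6 kN/bolt. φR_n = 0.75 × (3×293.76 + 9×345.6) = 2993.8 kN.
Tension yield (gross): A_g = 234×16 = 3744 mm². φR_n = 0.90 × 345 × 3744 = 1162.5 kN.
Governing: min(1051.8, 2993.8, 1162.5) = 1051.8 kN → bolt shear.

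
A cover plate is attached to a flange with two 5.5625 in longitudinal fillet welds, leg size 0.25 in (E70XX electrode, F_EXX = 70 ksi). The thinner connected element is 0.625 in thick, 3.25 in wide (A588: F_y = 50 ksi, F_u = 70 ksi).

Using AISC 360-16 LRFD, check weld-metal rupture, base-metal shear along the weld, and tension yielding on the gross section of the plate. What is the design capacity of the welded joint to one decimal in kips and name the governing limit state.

Weld metal: throat = 0.707×0.25 = 0.17675 in, L = 2×5.5625 = 11.125 in. φR_n = 0.75 × 0.6 × 70 × 0.17675 × 11.125 = 61.9 kips.
Base metal shear (0.625 in plate): yield φR_n = 1.0×0.6×50×0.625×11.125 = 208.6 kips; rupture φR_n = 0.75×0.6×70×0.625×11.125 = 219.0 kips; take 208.6 kips (yield).
Tension yield (gross): A_g = 3.25×0.625 = 2.0313 in². φR_n = 0.90 × 50 × 2.0313 = 91.4 kips.
Governing: min(61.9, 208.6, 91.4) = 61.9 kips → weld metal.

61.9 kips (weld metal governs)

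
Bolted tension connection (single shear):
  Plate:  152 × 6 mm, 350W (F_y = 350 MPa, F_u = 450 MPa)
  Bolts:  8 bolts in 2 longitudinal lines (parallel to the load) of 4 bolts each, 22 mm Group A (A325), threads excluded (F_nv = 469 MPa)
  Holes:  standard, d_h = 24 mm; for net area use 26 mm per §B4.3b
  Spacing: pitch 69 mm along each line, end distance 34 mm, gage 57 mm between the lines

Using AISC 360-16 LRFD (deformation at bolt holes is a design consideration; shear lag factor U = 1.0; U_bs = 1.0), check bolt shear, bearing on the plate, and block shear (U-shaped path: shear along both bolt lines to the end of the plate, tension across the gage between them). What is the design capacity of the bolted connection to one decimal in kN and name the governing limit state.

Bolt shear: A_b = π(22)²/4 = 380.13 mm². φR_n = 0.75 × 469 × 380.13 × 8 × 1 = 1069.7 kN.
Bearing (6 mm plate, F_u = 450 MPa): end bolts L_c = 34 − 24/2 = 22, R_n = min(1.2×22×6×450, 2.4×22×6×450) = 71.28 kN/bolt; interior L_c = 69 − 24 = 45, R_n = 142.56 kN/bolt. φR_n = 0.75 × (2×71.28 + 6×142.56) = 748.4 kN.
Block shear: shear path 2×[34+3×69] = 2×241 mm, A_gv = 2892, A_nv = 2×(241 − 3.5×26)×6 = 1800 mm²; tension across gage: (57 − 1×26)×6 = 186 mm². R_n = min(0.6×450×1800, 0.6×350×2892) + 1.0×450×186 = min(486, 607.32) + 83.7 = 569.7 kN. φR_n = 0.75 × 569.7 = 427.3 kN.
Governing: min(1069.7, 748.4, 427.3) = 427.3 kN → block shear.

427.3 kN (block shear governs)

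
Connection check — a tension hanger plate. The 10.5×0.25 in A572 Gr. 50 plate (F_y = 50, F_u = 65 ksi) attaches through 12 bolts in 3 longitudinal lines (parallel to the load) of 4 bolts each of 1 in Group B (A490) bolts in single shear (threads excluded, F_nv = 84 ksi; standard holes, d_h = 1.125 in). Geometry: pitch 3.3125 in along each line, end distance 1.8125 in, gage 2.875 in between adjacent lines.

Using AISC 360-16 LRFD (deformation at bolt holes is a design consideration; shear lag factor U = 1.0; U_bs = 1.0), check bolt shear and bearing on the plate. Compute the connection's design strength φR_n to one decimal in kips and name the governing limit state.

Bolt shear: A_b = π(1)²/4 = 0.7854 in². φR_n = 0.75 × 84 × 0.7854 × 12 × 1 = 593.8 kips.
Bearing (0.25 in plate, F_u = 65 ksi): end bolts L_c = 1.8125 − 1.125/2 = 1.25, R_n = min(1.2×1.25×0.25×65, 2.4×1×0.25×65) = 24.375 kips/bolt; interior L_c = 3.3125 − 1.125 = 2.1875, R_n = 39 kips/bolt. φR_n = 0.75 × (3×24.375 + 9×39) = 318.1 kips.
Governing: min(593.8, 318.1) = 318.1 kips → bearing.

318.1 kips (bearing governs)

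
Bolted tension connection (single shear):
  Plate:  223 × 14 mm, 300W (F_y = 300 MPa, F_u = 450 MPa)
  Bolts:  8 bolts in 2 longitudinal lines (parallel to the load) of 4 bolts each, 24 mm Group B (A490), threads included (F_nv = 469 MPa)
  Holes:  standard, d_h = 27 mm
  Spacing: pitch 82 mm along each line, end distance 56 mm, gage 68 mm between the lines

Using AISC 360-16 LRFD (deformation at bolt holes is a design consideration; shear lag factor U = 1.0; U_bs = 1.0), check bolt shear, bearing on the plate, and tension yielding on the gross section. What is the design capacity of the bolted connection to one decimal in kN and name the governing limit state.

Bolt shear: A_b = π(24)²/4 = 452.39 mm². φR_n = 0.75 × 469 × 452.39 × 8 × 1 = 1273.0 kN.
Bearing (14 mm plate, F_u = 450 MPa): end bolts L_c = 56 − 27/2 = 42.5, R_n = min(1.2×42.5×14×450, 2.4×24×14×450) = 321.3 kN/bolt; interior L_c = 82 − 27 = 55, R_n = 362.88 kN/bolt. φR_n = 0.75 × (2×321.3 + 6×362.88) = 2114.9 kN.
Tension yield (gross): A_g = 223×14 = 3122 mm². φR_n = 0.90 × 300 × 3122 = 842.9 kN.
Governing: min(1273.0, 2114.9, 842.9) = 842.9 kN → gross-section yield.

842.9 kN (gross-section yield governs)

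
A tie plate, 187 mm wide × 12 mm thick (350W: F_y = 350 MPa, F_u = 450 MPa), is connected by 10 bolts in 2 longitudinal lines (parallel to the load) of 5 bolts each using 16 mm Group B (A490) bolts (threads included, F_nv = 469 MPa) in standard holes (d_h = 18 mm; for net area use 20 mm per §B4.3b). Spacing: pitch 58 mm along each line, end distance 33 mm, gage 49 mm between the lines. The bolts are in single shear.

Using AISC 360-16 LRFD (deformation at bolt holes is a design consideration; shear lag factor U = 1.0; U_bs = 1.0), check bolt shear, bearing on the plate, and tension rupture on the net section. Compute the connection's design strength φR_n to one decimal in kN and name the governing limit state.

Bolt shear: A_b = π(16)²/4 = 201.06 mm². φR_n = 0.75 × 469 × 201.06 × 10 × 1 = 707.2 kN.
Bearing (12 mm plate, F_u = 450 MPa): end bolts L_c = 33 − 18/2 = 24, R_n = min(1.2×24×12×450, 2.4×16×12×450) = 155.52 kN/bolt; interior L_c = 58 − 18 = 40, R_n = 207.36 kN/bolt. φR_n = 0.75 × (2×155.52 + 8×207.36) = 1477.4 kN.
Tension rupture (net): A_n = (187 − 2×20)×12 = 1764 mm² (U = 1.0, A_e = A_n). φR_n = 0.75 × 450 × 1764 = 595.4 kN.
Governing: min(707.2, 1477.4, 595.4) = 595.4 kN → net-section rupture.

595.4 kN (net-section rupture governs)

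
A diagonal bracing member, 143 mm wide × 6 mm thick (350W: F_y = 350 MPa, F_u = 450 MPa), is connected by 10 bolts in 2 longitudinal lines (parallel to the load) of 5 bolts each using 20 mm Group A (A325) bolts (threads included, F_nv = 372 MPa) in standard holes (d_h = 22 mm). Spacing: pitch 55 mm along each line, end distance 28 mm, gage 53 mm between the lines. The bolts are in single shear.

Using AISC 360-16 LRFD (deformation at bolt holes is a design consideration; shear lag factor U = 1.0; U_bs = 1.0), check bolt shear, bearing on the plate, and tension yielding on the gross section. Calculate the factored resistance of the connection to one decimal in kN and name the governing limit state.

270.3 kN (gross-section yield governs)

Bolt shear: A_b = π(20)²/4 = 314.16 mm². φR_n = 0.75 × 372 × 314.16 × 10 × 1 = 876.5 kN.
Bearing (6 mm plate, F_u = 450 MPa): end bolts L_c = 28 − 22/2 = 17, R_n = min(1.2×17×6×450, 2.4×20×6×450) = 55.08 kN/bolt; interior L_c = 55 − 22 = 33, R_n = 106.92 kN/bolt. φR_n = 0.75 × (2×55.08 + 8×106.92) = 724.1 kN.
Tension yield (gross): A_g = 143×6 = 858 mm². φR_n = 0.90 × 350 × 858 = 270.3 kN.
Governing: min(876.5, 724.1, 270.3) = 270.3 kN → gross-section yield.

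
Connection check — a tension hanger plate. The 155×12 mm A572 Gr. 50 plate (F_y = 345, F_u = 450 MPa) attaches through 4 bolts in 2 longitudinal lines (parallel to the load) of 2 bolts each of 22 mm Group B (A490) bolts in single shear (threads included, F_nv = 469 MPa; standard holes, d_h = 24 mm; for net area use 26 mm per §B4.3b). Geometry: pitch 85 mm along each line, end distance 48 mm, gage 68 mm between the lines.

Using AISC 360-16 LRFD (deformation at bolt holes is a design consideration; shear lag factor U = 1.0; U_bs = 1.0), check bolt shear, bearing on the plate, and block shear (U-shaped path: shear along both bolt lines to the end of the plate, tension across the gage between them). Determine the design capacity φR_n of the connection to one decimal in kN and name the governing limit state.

Bolt shear: A_b = π(22)²/4 = 380.13 mm². φR_n = 0.75 × 469 × 380.13 × 4 × 1 = 534.8 kN.
Bearing (12 mm plate, F_u = 450 MPa): end bolts L_c = 48 − 24/2 = 36, R_n = min(1.2×36×12×450, 2.4×22×12×450) = 233.28 kN/bolt; interior L_c = 85 − 24 = 61, R_n = 285.12 kN/bolt. φR_n = 0.75 × (2×233.28 + 2×285.12) = 777.6 kN.
Block shear: shear path 2×[48+1×85] = 2×133 mm, A_gv = 3192, A_nv = 2×(133 − 1.5×26)×12 = 2256 mm²; tension across gage: (68 − 1×26)×12 = 504 mm². R_n = min(0.6×450×2256, 0.6×345×3192) + 1.0×450×504 = min(609.12, 660.74) + 226.8 = 835.92 kN. φR_n = 0.75 × 835.92 = 626.9 kN.
Governing: min(534.8, 777.6, 626.9) = 534.8 kN → bolt shear.

534.8 kN (bolt shear governs)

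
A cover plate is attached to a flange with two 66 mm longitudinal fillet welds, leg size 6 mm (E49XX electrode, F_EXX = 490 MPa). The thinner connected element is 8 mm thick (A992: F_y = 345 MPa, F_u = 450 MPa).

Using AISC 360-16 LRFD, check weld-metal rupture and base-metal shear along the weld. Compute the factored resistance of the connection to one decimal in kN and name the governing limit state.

Weld metal: throat = 0.707×6 = 4.242 mm, L = 2×66 = 132 mm. φR_n = 0.75 × 0.6 × 490 × 4.242 × 132 = 123.5 kN.
Base metal shear (8 mm plate): yield φR_n = 1.0×0.6×345×8×132 = 218.6 kN; rupture φR_n = 0.75×0.6×450×8×132 = 213.8 kN; take 213.8 kN (rupture).
Governing: min(123.5, 213.8) = 123.5 kN → weld metal.

123.5 kN (weld metal governs)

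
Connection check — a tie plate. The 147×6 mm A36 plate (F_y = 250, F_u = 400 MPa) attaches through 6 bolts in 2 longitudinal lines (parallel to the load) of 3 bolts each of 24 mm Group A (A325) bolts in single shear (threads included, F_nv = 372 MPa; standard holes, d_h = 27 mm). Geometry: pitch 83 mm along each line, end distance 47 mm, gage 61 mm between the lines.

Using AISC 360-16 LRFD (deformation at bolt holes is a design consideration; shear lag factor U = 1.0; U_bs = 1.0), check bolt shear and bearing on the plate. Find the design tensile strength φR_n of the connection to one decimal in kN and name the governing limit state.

Bolt shear: A_b = π(24)²/4 = 452.39 mm². φR_n = 0.75 × 372 × 452.39 × 6 × 1 = 757.3 kN.
Bearing (6 mm plate, F_u = 400 MPa): end bolts L_c = 47 − 27/2 = 33.5, R_n = min(1.2×33.5×6×400, 2.4×24×6×400) = 96.48 kN/bolt; interior L_c = 83 − 27 = 56, R_n = 138.24 kN/bolt. φR_n = 0.75 × (2×96.48 + 4×138.24) = 559.4 kN.
Governing: min(757.3, 559.4) = 559.4 kN → bearing.

559.4 kN (bearing governs)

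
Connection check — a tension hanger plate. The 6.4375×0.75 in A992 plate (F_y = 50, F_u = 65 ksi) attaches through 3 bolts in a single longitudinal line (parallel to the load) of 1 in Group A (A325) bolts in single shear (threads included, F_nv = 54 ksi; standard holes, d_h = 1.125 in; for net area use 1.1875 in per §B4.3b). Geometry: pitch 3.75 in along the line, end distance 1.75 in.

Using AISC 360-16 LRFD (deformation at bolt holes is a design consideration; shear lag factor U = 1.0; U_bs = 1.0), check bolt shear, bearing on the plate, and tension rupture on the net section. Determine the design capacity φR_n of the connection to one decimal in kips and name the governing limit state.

Bolt shear: A_b = π(1)²/4 = 0.7854 in². φR_n = 0.75 × 54 × 0.7854 × 3 × 1 = 95.4 kips.
Bearing (0.75 in plate, F_u = 65 ksi): end bolts L_c = 1.75 − 1.125/2 = 1.1875, R_n = min(1.2×1.1875×0.75×65, 2.4×1×0.75×65) = 69.469 kips/bolt; interior L_c = 3.75 − 1.125 = 2.625, R_n = 117 kips/bolt. φR_n = 0.75 × (1×69.469 + 2×117) = 227.6 kips.
Tension rupture (net): A_n = (6.4375 − 1×1.1875)×0.75 = 3.9375 in² (U = 1.0, A_e = A_n). φR_n = 0.75 × 65 × 3.9375 = 192.0 kips.
Governing: min(95.4, 227.6, 192.0) = 95.4 kips → bolt shear.

95.4 kips (bolt shear governs)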